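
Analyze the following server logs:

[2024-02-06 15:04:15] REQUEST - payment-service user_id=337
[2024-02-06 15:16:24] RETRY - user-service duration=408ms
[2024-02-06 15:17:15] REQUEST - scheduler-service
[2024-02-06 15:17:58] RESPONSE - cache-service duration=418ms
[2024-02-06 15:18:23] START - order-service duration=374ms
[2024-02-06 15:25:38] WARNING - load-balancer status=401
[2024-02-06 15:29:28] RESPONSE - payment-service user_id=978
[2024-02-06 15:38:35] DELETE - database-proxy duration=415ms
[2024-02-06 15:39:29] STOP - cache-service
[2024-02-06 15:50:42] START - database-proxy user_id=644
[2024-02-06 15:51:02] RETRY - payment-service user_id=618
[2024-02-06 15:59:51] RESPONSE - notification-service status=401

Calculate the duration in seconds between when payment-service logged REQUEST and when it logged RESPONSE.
1513

To find the time between events:

1. Locate the first REQUEST event for payment-service: 2024-02-06 15:04:15
2. Locate the first RESPONSE event for payment-service: 2024-02-06 15:29:28
3. Calculate the difference: 2024-02-06 15:29:28 - 2024-02-06 15:04:15 = 1513 seconds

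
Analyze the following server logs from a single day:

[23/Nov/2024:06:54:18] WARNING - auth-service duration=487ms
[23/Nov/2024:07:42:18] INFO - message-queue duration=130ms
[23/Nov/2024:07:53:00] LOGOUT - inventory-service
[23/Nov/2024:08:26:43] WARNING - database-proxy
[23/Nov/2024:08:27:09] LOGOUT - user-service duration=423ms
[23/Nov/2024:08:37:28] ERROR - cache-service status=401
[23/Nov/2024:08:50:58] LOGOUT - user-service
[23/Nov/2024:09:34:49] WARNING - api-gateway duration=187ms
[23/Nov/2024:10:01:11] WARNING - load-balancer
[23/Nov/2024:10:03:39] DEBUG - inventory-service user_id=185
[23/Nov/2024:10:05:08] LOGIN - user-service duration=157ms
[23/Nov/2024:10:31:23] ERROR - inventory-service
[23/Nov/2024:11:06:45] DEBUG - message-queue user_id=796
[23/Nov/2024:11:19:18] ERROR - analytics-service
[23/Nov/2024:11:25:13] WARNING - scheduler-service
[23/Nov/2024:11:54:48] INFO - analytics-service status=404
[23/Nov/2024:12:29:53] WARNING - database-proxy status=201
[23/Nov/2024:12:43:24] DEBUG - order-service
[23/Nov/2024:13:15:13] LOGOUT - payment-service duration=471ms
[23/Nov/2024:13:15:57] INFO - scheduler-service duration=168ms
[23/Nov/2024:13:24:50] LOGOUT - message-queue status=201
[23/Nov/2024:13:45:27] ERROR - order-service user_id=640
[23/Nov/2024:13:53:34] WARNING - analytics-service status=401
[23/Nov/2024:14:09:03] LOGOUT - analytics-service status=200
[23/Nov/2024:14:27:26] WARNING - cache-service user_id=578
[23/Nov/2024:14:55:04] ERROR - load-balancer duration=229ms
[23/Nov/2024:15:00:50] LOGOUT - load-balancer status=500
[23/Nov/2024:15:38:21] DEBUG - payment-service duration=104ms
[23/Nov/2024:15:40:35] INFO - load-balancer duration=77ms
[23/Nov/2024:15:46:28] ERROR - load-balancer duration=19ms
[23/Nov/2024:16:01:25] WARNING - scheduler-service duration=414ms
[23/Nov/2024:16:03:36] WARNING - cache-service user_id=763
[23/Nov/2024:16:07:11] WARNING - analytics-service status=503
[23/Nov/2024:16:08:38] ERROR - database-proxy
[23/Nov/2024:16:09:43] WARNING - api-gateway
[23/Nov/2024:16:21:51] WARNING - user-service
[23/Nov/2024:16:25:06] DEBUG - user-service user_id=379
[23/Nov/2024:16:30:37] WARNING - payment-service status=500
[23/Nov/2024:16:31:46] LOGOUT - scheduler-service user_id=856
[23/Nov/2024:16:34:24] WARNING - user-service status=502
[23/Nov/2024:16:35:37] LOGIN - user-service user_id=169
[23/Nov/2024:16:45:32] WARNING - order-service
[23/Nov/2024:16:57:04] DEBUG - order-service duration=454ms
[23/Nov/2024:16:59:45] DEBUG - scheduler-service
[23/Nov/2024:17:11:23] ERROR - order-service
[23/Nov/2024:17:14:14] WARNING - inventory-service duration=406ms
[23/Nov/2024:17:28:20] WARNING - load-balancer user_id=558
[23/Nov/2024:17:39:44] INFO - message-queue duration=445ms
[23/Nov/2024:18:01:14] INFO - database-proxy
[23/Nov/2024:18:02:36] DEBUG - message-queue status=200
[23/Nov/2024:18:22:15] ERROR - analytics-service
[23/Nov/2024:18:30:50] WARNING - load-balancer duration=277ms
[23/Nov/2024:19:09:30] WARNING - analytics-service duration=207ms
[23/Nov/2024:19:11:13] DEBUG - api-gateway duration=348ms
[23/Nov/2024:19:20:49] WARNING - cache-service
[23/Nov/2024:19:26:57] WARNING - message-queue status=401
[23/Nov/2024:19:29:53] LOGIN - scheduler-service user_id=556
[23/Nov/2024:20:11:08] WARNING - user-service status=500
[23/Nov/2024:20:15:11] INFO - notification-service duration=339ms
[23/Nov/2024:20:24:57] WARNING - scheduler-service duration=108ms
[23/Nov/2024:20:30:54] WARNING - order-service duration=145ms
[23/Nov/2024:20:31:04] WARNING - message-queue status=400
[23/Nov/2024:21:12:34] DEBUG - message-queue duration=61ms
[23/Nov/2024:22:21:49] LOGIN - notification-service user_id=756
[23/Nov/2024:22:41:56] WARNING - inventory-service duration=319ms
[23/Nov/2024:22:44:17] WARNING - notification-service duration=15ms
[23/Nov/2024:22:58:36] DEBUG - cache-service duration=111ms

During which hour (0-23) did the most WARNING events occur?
16

To find the peak hour:

1. Group all WARNING events by hour
2. Count events in each hour
3. Find hour with maximum count
4. Peak hour: 16 (with 8 events)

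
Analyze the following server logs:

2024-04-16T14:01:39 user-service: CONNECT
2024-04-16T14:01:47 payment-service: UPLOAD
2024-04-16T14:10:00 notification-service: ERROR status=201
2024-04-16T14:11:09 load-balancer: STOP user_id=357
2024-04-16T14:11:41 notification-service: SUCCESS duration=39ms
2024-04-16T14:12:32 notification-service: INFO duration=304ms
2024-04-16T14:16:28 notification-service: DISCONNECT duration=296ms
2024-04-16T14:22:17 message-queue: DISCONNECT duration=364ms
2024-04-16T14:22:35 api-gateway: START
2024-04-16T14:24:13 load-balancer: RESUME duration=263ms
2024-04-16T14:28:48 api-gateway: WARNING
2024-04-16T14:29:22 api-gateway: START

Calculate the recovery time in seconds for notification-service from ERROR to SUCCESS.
101

To calculate recovery time:

1. Find ERROR event for notification-service: 2024-04-16T14:10:00
2. Find next SUCCESS event for notification-service: 2024-04-16T14:11:41
3. Recovery time: 2024-04-16T14:11:41 - 2024-04-16T14:10:00 = 101 seconds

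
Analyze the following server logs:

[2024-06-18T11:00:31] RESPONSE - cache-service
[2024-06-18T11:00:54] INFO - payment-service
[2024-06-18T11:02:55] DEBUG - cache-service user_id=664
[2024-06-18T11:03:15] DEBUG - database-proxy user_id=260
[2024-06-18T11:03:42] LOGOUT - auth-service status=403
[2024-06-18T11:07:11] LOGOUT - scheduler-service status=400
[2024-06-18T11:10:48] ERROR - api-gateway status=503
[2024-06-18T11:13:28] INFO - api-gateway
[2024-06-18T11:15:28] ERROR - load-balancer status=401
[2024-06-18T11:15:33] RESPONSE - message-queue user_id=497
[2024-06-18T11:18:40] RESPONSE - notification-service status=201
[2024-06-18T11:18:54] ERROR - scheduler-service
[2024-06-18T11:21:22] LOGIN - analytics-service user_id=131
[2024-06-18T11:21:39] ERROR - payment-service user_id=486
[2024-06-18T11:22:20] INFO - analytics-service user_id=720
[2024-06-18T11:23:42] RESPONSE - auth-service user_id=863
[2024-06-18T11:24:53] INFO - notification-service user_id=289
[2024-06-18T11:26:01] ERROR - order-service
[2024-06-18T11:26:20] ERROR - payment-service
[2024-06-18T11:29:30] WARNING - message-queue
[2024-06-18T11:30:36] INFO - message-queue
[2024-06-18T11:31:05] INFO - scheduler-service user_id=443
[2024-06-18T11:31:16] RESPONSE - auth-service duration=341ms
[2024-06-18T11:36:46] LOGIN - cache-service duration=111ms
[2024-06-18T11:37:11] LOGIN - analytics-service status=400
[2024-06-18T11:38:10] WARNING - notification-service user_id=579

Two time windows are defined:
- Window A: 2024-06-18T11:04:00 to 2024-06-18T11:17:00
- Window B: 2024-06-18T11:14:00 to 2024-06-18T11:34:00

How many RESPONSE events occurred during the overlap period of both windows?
1

To find overlap events:

1. Window A: 2024-06-18T11:04:00 to 2024-06-18T11:17:00
2. Window B: 2024-06-18T11:14:00 to 2024-06-18T11:34:00
3. Overlap period: 2024-06-18T11:14:00 to 2024-06-18T11:17:00
4. Count RESPONSE events in overlap: 1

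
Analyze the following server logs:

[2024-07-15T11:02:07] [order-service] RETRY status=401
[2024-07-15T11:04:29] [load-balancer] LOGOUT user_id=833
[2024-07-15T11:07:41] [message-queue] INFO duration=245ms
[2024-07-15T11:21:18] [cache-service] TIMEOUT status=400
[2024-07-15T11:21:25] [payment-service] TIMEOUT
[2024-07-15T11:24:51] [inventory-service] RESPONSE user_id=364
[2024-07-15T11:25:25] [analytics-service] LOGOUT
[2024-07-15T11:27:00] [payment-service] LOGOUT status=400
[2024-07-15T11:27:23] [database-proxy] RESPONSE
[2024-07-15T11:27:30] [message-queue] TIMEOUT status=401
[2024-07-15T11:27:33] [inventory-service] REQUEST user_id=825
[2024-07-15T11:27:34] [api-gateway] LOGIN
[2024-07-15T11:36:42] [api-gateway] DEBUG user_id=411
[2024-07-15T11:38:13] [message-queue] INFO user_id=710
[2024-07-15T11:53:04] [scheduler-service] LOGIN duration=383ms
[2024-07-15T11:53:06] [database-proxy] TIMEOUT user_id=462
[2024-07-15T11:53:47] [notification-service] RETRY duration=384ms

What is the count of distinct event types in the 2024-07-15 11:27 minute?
5

To count unique event types:

1. Filter events in the minute starting at 2024-07-15 11:27
2. Extract event types from matching entries
3. Count unique types: 5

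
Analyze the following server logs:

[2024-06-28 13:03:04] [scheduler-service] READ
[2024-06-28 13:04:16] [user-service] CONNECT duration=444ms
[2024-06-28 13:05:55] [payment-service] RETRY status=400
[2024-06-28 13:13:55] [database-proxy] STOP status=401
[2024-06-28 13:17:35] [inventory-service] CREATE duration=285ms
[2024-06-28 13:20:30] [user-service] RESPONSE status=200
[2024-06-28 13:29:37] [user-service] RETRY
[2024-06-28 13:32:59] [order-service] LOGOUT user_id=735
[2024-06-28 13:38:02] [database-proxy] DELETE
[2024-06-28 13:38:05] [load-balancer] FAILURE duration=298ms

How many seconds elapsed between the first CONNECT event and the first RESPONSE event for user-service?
974

To find the time between events:

1. Locate the first CONNECT event for user-service: 2024-06-28 13:04:16
2. Locate the first RESPONSE event for user-service: 2024-06-28 13:20:30
3. Calculate the difference: 2024-06-28 13:20:30 - 2024-06-28 13:04:16 = 974 seconds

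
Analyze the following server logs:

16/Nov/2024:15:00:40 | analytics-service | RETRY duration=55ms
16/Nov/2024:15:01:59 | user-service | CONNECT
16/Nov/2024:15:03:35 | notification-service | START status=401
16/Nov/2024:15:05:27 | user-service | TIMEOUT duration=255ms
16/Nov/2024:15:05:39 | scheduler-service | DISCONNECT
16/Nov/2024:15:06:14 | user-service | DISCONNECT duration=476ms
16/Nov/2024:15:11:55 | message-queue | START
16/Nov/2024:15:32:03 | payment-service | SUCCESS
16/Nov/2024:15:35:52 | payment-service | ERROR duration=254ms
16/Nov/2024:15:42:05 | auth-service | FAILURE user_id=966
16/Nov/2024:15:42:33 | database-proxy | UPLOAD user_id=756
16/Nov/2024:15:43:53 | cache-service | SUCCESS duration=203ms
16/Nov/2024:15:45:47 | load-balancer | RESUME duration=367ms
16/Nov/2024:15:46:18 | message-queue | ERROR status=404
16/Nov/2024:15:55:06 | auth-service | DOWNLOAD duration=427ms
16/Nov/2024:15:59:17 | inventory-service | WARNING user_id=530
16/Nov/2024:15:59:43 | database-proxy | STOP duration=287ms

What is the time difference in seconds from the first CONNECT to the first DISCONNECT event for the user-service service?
255

To find the time between events:

1. Locate the first CONNECT event for user-service: 16/Nov/2024:15:01:59
2. Locate the first DISCONNECT event for user-service: 16/Nov/2024:15:06:14
3. Calculate the difference: 16/Nov/2024:15:06:14 - 16/Nov/2024:15:01:59 = 255 seconds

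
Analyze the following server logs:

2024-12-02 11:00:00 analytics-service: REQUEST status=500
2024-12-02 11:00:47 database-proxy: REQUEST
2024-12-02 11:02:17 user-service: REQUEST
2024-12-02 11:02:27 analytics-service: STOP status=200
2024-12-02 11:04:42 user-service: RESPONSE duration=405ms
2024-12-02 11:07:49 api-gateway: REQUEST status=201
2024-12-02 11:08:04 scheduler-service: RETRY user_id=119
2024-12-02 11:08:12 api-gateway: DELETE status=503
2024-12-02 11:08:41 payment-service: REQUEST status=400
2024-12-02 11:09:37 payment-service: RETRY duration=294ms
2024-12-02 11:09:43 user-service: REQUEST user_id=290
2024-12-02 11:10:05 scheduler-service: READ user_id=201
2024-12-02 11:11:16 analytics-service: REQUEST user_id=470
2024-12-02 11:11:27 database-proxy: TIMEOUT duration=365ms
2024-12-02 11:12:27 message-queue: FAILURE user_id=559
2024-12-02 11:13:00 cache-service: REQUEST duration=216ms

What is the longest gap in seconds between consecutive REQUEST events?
332

To find the longest gap:

1. Extract all REQUEST events in chronological order
2. Calculate time differences between consecutive events
3. Find the maximum difference
4. Longest gap: 332 seconds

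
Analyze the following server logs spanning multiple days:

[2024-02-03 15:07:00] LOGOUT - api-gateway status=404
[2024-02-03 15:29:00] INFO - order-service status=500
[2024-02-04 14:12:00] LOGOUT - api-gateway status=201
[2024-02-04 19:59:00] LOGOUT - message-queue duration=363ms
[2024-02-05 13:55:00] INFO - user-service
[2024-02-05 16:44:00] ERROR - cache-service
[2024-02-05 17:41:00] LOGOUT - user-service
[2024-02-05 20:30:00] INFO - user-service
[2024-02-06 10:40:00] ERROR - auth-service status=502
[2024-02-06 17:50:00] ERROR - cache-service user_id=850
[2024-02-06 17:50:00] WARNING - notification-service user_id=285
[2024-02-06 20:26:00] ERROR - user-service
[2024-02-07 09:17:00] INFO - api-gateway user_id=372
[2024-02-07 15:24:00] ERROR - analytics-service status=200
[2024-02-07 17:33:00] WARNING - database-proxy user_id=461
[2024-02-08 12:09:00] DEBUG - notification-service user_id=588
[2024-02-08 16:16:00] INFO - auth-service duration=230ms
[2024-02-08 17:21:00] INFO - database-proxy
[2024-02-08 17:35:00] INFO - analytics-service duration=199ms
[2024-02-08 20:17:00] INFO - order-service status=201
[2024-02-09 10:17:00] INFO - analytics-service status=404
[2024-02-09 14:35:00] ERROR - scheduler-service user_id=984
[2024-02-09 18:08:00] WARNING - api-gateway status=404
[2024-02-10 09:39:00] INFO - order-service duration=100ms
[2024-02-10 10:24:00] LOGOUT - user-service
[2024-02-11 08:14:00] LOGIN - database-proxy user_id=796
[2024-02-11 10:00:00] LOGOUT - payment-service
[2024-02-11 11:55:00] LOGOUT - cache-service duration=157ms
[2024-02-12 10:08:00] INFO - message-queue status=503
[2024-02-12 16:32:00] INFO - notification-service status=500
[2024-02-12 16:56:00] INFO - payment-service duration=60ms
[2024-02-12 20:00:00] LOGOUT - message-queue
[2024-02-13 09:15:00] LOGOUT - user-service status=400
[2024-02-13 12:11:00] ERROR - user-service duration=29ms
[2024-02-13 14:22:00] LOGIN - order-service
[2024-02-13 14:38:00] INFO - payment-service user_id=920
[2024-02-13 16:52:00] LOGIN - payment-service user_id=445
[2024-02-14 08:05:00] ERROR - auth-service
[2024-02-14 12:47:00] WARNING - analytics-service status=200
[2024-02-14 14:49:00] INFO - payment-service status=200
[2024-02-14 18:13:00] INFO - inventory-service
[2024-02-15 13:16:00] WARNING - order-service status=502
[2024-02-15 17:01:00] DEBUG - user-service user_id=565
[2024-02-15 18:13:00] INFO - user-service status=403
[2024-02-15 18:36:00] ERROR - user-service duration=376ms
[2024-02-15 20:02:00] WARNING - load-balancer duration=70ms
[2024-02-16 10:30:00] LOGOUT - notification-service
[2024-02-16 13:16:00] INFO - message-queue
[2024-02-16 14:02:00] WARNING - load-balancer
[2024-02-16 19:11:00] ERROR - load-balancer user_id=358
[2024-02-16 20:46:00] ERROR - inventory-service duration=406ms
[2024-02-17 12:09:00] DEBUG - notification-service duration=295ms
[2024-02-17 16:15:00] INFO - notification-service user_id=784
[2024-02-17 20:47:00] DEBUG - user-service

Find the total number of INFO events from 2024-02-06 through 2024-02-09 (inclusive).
6

To filter by date range:

1. Date range: 2024-02-06 through 2024-02-09, both dates inclusive
2. Filter for INFO events whose date falls in this range
3. Count matching events: 6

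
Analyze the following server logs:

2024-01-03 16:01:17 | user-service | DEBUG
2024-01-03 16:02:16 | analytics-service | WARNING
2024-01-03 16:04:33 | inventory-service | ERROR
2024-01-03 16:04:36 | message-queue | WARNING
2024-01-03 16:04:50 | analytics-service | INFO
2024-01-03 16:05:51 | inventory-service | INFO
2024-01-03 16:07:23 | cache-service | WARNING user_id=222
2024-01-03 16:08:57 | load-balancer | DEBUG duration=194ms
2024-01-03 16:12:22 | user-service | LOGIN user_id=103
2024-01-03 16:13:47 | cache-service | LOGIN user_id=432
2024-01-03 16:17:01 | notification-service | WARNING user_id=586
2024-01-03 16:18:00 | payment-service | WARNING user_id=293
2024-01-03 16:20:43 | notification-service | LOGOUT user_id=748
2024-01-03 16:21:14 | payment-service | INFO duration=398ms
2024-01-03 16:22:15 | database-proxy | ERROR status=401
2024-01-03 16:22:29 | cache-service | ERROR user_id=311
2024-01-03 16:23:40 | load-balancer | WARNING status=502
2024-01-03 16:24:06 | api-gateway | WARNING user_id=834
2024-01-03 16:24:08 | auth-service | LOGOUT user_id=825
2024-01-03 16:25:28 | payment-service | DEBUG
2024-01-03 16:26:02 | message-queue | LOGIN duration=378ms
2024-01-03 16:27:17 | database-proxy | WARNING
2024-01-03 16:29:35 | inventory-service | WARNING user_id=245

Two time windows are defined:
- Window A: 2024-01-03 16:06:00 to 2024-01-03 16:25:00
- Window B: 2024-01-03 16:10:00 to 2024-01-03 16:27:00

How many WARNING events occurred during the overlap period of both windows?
4

To find overlap events:

1. Window A: 2024-01-03 16:06:00 to 2024-01-03 16:25:00
2. Window B: 2024-01-03 16:10:00 to 2024-01-03 16:27:00
3. Overlap period: 2024-01-03 16:10:00 to 2024-01-03 16:25:00
4. Count WARNING events in overlap: 4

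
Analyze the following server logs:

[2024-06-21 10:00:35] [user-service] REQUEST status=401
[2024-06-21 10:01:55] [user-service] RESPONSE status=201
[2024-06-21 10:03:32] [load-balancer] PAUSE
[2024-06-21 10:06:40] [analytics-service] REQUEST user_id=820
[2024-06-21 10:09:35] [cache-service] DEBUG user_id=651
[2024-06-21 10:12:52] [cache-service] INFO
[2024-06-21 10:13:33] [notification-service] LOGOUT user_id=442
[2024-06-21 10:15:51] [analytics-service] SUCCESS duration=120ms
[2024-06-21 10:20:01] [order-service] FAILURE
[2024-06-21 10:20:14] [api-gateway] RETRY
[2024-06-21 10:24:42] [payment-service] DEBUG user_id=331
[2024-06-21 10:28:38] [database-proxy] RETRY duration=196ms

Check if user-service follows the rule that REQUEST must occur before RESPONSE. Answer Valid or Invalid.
Valid

To validate ordering:

1. Required order: REQUEST → RESPONSE
2. Rule: REQUEST must occur before RESPONSE
3. Check actual order of events for user-service
4. Result: Valid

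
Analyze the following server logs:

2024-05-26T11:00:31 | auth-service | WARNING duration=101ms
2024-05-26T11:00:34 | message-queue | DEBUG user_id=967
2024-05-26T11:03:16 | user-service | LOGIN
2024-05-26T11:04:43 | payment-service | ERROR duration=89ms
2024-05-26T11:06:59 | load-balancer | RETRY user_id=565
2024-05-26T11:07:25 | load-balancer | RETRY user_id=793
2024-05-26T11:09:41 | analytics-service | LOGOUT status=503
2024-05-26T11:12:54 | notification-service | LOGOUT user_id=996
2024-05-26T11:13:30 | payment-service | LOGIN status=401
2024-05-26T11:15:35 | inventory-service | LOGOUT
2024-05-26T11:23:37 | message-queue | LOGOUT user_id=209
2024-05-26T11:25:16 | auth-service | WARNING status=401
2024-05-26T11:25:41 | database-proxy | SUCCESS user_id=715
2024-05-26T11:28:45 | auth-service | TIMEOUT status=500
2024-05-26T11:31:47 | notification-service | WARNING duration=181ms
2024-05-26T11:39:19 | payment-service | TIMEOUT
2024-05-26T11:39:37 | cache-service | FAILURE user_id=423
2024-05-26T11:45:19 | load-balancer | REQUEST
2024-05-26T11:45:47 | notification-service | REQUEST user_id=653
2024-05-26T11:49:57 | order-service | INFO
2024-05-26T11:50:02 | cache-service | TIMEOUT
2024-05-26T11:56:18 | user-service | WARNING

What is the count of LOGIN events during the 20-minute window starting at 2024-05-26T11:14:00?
0

To count events in the time window:

1. Window boundaries: 2024-05-26T11:14:00 to 2024-05-26T11:34:00
2. Filter for LOGIN events within this window
3. Count matching events: 0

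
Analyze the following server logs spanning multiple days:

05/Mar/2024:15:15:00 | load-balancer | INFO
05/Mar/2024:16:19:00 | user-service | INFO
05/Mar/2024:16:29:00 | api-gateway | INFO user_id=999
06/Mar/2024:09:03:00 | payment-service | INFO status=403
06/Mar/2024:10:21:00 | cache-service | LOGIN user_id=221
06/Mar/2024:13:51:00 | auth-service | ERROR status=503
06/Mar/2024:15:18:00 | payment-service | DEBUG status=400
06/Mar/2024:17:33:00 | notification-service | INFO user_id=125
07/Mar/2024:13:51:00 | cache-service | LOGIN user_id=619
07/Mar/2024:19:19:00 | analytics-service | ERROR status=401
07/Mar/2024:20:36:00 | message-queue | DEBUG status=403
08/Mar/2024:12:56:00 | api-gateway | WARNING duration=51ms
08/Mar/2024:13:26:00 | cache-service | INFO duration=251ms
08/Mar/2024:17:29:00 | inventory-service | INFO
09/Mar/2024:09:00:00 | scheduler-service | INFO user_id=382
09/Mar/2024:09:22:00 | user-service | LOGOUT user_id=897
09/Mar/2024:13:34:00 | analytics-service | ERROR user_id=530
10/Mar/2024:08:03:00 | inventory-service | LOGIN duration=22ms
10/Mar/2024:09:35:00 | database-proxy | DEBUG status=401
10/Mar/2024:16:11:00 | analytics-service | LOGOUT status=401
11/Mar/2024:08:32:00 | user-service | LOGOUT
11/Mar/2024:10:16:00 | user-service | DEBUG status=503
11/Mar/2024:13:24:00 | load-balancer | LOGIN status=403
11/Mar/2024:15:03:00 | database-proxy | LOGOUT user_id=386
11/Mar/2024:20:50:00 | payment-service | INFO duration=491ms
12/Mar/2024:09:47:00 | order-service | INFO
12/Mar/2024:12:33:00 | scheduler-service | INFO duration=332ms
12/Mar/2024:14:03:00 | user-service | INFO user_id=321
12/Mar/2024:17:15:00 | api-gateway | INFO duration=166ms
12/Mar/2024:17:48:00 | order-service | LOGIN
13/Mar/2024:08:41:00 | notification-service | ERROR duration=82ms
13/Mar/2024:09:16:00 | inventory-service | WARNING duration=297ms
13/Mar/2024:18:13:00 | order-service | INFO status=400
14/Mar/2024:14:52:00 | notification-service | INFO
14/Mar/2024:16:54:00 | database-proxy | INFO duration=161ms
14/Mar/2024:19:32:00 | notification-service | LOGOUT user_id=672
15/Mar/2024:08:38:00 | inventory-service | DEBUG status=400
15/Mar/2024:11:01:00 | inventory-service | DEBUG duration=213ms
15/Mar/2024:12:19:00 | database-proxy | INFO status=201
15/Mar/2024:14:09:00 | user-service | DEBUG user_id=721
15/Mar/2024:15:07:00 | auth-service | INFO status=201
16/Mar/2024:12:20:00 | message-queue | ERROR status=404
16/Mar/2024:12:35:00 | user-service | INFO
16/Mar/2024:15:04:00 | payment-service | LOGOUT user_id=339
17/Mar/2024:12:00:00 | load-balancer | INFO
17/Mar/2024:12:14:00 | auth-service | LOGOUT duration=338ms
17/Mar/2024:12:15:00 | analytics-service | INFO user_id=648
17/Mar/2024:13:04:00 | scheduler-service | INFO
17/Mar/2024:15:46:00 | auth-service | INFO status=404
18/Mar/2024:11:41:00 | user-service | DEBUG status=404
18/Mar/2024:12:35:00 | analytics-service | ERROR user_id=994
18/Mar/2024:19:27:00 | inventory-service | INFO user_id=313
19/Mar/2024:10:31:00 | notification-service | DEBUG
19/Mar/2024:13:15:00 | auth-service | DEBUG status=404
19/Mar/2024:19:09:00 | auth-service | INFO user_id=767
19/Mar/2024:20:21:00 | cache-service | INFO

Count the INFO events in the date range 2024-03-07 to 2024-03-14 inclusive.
11

To filter by date range:

1. Date range: 2024-03-07 through 2024-03-14, both dates inclusive
2. Filter for INFO events whose date falls in this range
3. Count matching events: 11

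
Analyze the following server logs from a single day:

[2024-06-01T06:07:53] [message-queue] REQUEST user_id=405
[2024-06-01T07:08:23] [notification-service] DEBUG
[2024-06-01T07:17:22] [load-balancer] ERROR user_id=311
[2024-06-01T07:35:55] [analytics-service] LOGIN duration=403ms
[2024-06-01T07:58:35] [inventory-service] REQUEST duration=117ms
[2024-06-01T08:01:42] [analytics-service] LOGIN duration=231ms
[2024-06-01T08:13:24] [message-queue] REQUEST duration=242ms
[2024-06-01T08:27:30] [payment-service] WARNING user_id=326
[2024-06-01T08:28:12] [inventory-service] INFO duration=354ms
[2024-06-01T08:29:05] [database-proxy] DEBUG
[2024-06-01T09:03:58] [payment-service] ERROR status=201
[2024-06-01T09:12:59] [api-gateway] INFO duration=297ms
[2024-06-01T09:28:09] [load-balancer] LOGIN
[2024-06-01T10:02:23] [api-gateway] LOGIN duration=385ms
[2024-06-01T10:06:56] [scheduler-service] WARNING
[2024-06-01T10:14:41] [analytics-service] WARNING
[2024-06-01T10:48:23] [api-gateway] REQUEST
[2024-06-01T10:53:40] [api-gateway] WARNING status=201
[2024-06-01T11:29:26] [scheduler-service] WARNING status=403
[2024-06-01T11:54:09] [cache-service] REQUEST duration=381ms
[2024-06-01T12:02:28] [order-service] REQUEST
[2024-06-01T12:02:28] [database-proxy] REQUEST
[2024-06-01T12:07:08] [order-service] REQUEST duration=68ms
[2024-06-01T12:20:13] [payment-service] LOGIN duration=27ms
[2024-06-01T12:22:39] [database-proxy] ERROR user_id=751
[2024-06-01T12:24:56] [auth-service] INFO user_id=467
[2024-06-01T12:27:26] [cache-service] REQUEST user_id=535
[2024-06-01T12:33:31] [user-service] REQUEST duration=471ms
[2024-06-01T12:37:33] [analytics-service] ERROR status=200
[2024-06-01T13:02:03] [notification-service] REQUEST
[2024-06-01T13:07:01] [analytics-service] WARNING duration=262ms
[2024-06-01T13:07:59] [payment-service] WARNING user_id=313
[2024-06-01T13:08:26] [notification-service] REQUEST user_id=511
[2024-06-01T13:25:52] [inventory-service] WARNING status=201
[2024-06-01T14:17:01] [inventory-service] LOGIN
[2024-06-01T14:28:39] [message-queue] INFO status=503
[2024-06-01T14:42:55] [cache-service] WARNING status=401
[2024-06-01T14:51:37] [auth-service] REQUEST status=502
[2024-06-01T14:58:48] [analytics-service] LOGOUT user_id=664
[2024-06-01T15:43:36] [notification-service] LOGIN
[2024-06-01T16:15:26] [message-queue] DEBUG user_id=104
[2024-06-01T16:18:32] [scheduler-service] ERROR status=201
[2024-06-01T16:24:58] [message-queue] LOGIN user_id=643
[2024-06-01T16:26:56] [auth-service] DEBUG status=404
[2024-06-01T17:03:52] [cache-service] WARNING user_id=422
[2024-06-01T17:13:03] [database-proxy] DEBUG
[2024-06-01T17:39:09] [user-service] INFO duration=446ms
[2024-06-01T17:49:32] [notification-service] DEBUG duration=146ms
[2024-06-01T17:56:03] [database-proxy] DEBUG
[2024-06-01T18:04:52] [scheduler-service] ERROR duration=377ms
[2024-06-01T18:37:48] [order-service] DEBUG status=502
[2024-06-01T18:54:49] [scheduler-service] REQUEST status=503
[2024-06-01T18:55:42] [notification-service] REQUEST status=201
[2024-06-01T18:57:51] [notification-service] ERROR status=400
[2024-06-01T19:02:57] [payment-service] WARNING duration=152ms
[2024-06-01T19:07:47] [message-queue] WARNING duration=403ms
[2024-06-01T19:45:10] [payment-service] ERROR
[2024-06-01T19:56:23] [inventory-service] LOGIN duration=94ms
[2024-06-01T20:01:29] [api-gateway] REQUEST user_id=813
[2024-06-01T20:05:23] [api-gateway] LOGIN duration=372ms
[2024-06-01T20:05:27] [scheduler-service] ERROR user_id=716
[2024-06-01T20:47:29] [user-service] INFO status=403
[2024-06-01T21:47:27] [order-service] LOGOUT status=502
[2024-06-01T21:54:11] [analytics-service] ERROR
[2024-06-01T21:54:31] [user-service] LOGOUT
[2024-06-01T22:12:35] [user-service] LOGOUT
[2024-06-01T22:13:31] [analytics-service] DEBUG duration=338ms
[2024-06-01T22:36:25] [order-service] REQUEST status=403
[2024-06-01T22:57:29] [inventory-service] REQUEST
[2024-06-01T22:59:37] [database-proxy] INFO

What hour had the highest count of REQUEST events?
12

To find the peak hour:

1. Group all REQUEST events by hour
2. Count events in each hour
3. Find hour with maximum count
4. Peak hour: 12 (with 5 events)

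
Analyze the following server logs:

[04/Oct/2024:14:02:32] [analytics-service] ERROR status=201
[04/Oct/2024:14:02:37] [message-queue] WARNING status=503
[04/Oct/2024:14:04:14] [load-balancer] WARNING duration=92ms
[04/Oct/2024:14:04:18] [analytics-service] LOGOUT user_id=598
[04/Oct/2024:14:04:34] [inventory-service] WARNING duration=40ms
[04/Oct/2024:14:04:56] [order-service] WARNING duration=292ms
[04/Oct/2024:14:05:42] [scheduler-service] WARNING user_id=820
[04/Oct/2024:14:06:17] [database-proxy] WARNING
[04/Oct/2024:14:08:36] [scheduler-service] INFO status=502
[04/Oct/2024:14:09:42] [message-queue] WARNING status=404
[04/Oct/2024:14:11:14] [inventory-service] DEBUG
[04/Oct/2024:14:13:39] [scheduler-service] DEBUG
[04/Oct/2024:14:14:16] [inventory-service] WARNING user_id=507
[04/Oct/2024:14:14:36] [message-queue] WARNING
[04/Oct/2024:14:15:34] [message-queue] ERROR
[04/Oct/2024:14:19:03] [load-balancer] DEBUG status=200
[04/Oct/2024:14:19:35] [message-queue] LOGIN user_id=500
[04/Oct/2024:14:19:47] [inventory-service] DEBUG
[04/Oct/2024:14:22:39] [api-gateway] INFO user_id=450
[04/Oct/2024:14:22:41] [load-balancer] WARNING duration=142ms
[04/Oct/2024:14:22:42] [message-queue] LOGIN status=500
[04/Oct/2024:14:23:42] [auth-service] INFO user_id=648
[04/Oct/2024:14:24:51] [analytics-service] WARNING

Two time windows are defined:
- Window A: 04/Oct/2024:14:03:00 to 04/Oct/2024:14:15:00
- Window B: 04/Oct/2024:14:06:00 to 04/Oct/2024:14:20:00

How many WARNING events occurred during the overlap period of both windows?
4

To find overlap events:

1. Window A: 04/Oct/2024:14:03:00 to 04/Oct/2024:14:15:00
2. Window B: 04/Oct/2024:14:06:00 to 04/Oct/2024:14:20:00
3. Overlap period: 04/Oct/2024:14:06:00 to 04/Oct/2024:14:15:00
4. Count WARNING events in overlap: 4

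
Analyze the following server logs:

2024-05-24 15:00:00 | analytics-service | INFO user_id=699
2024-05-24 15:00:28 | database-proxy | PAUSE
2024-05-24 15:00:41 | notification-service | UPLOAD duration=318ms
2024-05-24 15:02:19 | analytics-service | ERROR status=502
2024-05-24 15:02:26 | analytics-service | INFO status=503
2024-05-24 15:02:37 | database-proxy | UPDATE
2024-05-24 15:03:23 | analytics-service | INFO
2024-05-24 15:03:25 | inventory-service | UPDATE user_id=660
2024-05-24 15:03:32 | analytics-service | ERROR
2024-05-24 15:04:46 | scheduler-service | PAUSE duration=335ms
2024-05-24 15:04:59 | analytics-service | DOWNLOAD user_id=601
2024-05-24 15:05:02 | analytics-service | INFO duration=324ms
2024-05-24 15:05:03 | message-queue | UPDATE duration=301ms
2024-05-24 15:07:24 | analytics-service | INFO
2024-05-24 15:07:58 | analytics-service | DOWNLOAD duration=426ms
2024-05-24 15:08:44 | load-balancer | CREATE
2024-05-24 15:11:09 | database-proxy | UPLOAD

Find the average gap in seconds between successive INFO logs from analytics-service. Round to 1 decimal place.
111.0

To calculate average interval:

1. Find all INFO events for analytics-service in order
2. Calculate time gaps between consecutive events
3. Compute mean of gaps: 444 / 4 = 111.0 seconds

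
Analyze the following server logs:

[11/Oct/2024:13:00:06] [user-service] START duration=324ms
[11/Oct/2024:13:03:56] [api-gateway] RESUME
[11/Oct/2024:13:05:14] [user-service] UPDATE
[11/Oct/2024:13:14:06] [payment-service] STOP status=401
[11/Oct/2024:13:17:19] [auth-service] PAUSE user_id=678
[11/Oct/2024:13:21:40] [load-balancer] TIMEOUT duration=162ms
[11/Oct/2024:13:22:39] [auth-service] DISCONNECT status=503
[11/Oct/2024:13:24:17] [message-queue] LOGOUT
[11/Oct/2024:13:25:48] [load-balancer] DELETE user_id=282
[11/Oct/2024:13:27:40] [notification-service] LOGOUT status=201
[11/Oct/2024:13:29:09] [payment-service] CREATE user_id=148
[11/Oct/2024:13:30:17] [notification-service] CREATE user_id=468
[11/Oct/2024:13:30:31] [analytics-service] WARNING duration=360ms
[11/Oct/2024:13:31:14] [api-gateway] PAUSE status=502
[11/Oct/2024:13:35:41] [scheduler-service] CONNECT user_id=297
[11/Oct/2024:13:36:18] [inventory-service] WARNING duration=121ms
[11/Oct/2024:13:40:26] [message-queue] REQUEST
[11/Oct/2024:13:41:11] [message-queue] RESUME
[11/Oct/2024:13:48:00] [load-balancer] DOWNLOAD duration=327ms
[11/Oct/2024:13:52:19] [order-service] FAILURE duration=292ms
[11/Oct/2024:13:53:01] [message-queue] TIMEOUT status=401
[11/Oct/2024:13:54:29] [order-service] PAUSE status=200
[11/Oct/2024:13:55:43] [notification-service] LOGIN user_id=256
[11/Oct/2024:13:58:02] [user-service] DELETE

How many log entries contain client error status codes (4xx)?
2

To find matching entries:

1. Pattern to match: client error status codes (4xx)
2. Scan each log entry for the pattern
3. Count matches: 2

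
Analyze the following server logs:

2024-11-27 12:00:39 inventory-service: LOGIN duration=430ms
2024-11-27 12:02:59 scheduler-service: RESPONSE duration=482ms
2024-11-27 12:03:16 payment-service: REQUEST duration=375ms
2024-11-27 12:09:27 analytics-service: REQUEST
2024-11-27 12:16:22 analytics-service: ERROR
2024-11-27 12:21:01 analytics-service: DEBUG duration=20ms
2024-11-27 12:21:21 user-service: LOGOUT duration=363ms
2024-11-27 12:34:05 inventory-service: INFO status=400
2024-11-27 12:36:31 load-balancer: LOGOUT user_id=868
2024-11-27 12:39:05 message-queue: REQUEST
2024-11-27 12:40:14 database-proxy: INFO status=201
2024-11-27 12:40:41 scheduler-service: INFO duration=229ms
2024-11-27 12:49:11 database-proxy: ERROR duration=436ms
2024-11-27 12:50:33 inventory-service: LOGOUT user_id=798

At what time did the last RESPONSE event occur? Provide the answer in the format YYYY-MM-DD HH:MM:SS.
2024-11-27 12:02:59

To find the last event:

1. Filter for all RESPONSE events
2. Sort by timestamp
3. Select the last one
4. Timestamp: 2024-11-27 12:02:59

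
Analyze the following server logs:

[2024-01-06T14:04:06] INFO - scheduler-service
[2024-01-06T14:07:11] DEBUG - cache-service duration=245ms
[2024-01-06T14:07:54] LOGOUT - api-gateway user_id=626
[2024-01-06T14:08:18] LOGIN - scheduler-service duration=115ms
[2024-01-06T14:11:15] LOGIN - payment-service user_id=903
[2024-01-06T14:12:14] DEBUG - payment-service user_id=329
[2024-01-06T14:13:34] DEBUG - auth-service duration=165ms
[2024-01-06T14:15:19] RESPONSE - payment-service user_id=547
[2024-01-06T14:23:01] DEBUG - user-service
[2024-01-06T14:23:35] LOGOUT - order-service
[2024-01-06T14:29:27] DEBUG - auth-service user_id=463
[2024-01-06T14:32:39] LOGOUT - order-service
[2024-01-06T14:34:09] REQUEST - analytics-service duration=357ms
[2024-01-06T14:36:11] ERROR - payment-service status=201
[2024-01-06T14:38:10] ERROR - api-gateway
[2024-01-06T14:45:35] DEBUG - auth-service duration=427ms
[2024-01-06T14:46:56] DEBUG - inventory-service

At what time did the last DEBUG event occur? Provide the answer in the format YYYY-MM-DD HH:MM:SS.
2024-01-06 14:46:56

To find the last event:

1. Filter for all DEBUG events
2. Sort by timestamp
3. Select the last one
4. Timestamp: 2024-01-06 14:46:56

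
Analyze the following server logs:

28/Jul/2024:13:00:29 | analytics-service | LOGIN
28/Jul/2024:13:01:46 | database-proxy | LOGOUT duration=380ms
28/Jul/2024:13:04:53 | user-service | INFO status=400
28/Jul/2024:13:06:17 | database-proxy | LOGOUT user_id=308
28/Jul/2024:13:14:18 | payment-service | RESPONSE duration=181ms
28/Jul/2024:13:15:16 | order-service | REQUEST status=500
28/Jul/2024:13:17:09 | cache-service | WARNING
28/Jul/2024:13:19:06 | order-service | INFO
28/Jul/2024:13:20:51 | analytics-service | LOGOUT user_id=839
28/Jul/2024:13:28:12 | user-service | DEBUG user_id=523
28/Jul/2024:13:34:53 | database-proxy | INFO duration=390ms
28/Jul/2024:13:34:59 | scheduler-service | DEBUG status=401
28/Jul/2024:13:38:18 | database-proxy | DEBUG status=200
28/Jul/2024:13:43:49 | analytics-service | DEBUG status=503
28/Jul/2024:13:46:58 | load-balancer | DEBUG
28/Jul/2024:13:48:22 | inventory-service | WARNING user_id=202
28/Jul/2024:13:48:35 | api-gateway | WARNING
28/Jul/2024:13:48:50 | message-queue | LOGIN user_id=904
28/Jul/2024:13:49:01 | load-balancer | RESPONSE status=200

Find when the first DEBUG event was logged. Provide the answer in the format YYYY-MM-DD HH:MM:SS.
2024-07-28 13:28:12

To find the first event:

1. Filter for all DEBUG events
2. Sort by timestamp
3. Select the first one
4. Timestamp: 2024-07-28 13:28:12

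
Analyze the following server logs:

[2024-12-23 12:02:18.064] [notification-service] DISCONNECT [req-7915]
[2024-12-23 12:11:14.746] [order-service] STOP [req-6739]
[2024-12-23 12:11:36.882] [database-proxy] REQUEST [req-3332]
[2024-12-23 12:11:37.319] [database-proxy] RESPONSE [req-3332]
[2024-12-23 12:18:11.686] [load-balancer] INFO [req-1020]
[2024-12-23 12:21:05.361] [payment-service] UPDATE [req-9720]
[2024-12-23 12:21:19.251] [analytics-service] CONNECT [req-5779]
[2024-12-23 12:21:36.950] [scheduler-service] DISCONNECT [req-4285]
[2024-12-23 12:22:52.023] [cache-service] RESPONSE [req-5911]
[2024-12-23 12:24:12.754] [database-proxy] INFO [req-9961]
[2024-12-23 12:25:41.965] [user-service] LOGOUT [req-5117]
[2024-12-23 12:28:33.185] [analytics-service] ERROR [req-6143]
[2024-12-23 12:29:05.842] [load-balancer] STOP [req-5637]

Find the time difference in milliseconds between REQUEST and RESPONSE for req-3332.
437

To calculate latency:

1. Find REQUEST with id req-3332: 2024-12-23 12:11:36.882
2. Find RESPONSE with id req-3332: 2024-12-23 12:11:37.319
3. Latency: 2024-12-23 12:11:37.319 - 2024-12-23 12:11:36.882 = 437ms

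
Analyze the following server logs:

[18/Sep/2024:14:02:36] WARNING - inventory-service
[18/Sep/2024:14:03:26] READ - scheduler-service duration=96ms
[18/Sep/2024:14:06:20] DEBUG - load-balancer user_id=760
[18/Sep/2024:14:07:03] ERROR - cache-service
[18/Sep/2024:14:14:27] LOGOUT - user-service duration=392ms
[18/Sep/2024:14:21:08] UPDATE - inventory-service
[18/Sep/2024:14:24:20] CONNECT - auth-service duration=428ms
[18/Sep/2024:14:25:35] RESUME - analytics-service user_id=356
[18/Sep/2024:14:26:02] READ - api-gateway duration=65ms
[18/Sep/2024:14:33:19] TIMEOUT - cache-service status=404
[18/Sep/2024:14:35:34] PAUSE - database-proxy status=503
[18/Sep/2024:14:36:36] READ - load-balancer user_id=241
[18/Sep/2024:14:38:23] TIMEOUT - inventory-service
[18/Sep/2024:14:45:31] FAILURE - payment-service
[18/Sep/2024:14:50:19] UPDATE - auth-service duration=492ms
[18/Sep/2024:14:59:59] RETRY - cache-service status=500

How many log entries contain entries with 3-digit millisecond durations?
3

To find matching entries:

1. Pattern to match: entries with 3-digit millisecond durations
2. Scan each log entry for the pattern
3. Count matches: 3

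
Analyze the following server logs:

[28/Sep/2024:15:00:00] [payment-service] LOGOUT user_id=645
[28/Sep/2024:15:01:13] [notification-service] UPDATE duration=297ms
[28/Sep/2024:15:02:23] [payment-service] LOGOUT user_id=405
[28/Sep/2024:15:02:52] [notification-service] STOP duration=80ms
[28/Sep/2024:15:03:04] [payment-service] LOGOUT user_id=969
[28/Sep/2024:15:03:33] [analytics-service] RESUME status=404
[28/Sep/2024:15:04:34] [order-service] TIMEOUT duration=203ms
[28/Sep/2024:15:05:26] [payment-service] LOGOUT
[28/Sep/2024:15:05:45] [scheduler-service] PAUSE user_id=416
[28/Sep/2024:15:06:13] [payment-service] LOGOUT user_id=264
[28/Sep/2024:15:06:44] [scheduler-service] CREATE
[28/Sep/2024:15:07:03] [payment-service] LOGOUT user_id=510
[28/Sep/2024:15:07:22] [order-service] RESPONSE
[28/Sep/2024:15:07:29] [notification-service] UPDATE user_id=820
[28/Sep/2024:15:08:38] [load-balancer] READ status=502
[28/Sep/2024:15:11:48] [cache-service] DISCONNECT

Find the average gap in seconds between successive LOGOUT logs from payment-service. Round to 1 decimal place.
84.6

To calculate average interval:

1. Find all LOGOUT events for payment-service in order
2. Calculate time gaps between consecutive events
3. Compute mean of gaps: 423 / 5 = 84.6 seconds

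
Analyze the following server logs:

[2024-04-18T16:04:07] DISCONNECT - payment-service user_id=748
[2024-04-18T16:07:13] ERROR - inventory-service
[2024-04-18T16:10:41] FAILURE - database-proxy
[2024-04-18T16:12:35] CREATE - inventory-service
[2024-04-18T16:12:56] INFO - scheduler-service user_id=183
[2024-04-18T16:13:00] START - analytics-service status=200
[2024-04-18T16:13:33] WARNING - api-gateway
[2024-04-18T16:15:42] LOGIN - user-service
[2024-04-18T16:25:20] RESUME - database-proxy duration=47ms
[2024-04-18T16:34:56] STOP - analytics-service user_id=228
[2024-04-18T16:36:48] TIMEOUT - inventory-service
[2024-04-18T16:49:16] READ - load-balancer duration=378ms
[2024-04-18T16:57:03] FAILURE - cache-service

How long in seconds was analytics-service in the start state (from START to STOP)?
1316

To calculate state duration:

1. Find START event for analytics-service: 2024-04-18T16:13:00
2. Find STOP event for analytics-service: 2024-04-18T16:34:56
3. Calculate duration: 2024-04-18T16:34:56 - 2024-04-18T16:13:00 = 1316 seconds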